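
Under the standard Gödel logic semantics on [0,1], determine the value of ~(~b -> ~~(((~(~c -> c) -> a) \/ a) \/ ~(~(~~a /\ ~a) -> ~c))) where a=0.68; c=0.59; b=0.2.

0.00

~b: Gödel ¬ of 0.2 = 0 (operand ≠ 0)
~c: Gödel ¬ of 0.59 = 0 (operand ≠ 0)
(~c -> c): 0 ≤ 0.59, so result = 1
~(~c -> c): Gödel ¬ of 1 = 0 (operand ≠ 0)
(~(~c -> c) -> a): 0 ≤ 0.68, so result = 1
((~(~c -> c) -> a) \/ a) = max(1, 0.68) = 1
~a: Gödel ¬ of 0.68 = 0 (operand ≠ 0)
~~a: Gödel ¬ of 0 = 1 (operand is 0)
~a: Gödel ¬ of 0.68 = 0 (operand ≠ 0)
(~~a /\ ~a) = min(1, 0) = 0
~(~~a /\ ~a): Gödel ¬ of 0 = 1 (operand is 0)
~c: Gödel ¬ of 0.59 = 0 (operand ≠ 0)
(~(~~a /\ ~a) -> ~c): 1 > 0, so result = 0
~(~(~~a /\ ~a) -> ~c): Gödel ¬ of 0 = 1 (operand is 0)
(((~(~c -> c) -> a) \/ a) \/ ~(~(~~a /\ ~a) -> ~c)) = max(1, 1) = 1
~(((~(~c -> c) -> a) \/ a) \/ ~(~(~~a /\ ~a) -> ~c)): Gödel ¬ of 1 = 0 (operand ≠ 0)
~~(((~(~c -> c) -> a) \/ a) \/ ~(~(~~a /\ ~a) -> ~c)): Gödel ¬ of 0 = 1 (operand is 0)
(~b -> ~~(((~(~c -> c) -> a) \/ a) \/ ~(~(~~a /\ ~a) -> ~c))): 0 ≤ 1, so result = 1
~(~b -> ~~(((~(~c -> c) -> a) \/ a) \/ ~(~(~~a /\ ~a) -> ~c))): Gödel ¬ of 1 = 0 (operand ≠ 0)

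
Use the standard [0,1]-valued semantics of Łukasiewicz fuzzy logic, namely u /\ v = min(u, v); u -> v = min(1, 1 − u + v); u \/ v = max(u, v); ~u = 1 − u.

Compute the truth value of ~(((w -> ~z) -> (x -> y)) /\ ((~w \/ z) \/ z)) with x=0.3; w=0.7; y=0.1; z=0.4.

~z: Łukasiewicz ¬ gives 1 − 0.4 = 0.6
(w -> ~z): min(1, 1 − 0.7 + 0.6) = 0.9
(x -> y): min(1, 1 − 0.3 + 0.1) = 0.8
((w -> ~z) -> (x -> y)): min(1, 1 − 0.9 + 0.8) = 0.9
~w: Łukasiewicz ¬ gives 1 − 0.7 = 0.3
(~w \/ z) = max(0.3, 0.4) = 0.4
((~w \/ z) \/ z) = max(0.4, 0.4) = 0.4
(((w -> ~z) -> (x -> y)) /\ ((~w \/ z) \/ z)) = min(0.9, 0.4) = 0.4
~(((w -> ~z) -> (x -> y)) /\ ((~w \/ z) \/ z)): Łukasiewicz ¬ gives 1 − 0.4 = 0.6

0.60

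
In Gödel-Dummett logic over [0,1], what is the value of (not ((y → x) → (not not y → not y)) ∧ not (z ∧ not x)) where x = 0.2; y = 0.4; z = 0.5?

1.00

(y → x): 0.4 > 0.2, so result = 0.2
not y: Gödel ¬ of 0.4 = 0 (operand ≠ 0)
not not y: Gödel ¬ of 0 = 1 (operand is 0)
not y: Gödel ¬ of 0.4 = 0 (operand ≠ 0)
(not not y → not y): 1 > 0, so result = 0
((y → x) → (not not y → not y)): 0.2 > 0, so result = 0
not ((y → x) → (not not y → not y)): Gödel ¬ of 0 = 1 (operand is 0)
not x: Gödel ¬ of 0.2 = 0 (operand ≠ 0)
(z ∧ not x) = min(0.5, 0) = 0
not (z ∧ not x): Gödel ¬ of 0 = 1 (operand is 0)
(not ((y → x) → (not not y → not y)) ∧ not (z ∧ not x)) = min(1, 1) = 1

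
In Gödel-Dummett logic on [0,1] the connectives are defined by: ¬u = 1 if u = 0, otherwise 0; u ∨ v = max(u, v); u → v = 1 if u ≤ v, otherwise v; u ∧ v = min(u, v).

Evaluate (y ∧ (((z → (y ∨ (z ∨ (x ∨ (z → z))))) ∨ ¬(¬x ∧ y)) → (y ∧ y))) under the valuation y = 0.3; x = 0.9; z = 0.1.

(z → z): 0.1 ≤ 0.1, so result = 1
(x ∨ (z → z)) = max(0.9, 1) = 1
(z ∨ (x ∨ (z → z))) = max(0.1, 1) = 1
(y ∨ (z ∨ (x ∨ (z → z)))) = max(0.3, 1) = 1
(z → (y ∨ (z ∨ (x ∨ (z → z))))): 0.1 ≤ 1, so result = 1
¬x: Gödel ¬ of 0.9 = 0 (operand ≠ 0)
(¬x ∧ y) = min(0, 0.3) = 0
¬(¬x ∧ y): Gödel ¬ of 0 = 1 (operand is 0)
((z → (y ∨ (z ∨ (x ∨ (z → z))))) ∨ ¬(¬x ∧ y)) = max(1, 1) = 1
(y ∧ y) = min(0.3, 0.3) = 0.3
(((z → (y ∨ (z ∨ (x ∨ (z → z))))) ∨ ¬(¬x ∧ y)) → (y ∧ y)): 1 > 0.3, so result = 0.3
(y ∧ (((z → (y ∨ (z ∨ (x ∨ (z → z))))) ∨ ¬(¬x ∧ y)) → (y ∧ y))) = min(0.3, 0.3) = 0.3

0.30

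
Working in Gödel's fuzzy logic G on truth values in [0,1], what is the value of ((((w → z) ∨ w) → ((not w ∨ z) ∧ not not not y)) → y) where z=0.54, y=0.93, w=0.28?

(w → z): 0.28 ≤ 0.54, so result = 1
((w → z) ∨ w) = max(1, 0.28) = 1
not w: Gödel ¬ of 0.28 = 0 (operand ≠ 0)
(not w ∨ z) = max(0, 0.54) = 0.54
not y: Gödel ¬ of 0.93 = 0 (operand ≠ 0)
not not y: Gödel ¬ of 0 = 1 (operand is 0)
not not not y: Gödel ¬ of 1 = 0 (operand ≠ 0)
((not w ∨ z) ∧ not not not y) = min(0.54, 0) = 0
(((w → z) ∨ w) → ((not w ∨ z) ∧ not not not y)): 1 > 0, so result = 0
((((w → z) ∨ w) → ((not w ∨ z) ∧ not not not y)) → y): 0 ≤ 0.93, so result = 1

1.00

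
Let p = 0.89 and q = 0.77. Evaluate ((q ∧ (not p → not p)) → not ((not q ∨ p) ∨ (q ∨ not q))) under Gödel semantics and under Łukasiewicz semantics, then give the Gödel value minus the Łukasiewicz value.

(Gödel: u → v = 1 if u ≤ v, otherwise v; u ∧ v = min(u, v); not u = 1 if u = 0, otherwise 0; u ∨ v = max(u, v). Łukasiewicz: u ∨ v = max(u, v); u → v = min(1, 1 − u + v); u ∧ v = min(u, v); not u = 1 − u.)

-0.34

Gödel evaluation:
  not p: Gödel ¬ of 0.89 = 0 (operand ≠ 0)
  not p: Gödel ¬ of 0.89 = 0 (operand ≠ 0)
  (not p → not p): 0 ≤ 0, so result = 1
  (q ∧ (not p → not p)) = min(0.77, 1) = 0.77
  not q: Gödel ¬ of 0.77 = 0 (operand ≠ 0)
  (not q ∨ p) = max(0, 0.89) = 0.89
  not q: Gödel ¬ of 0.77 = 0 (operand ≠ 0)
  (q ∨ not q) = max(0.77, 0) = 0.77
  ((not q ∨ p) ∨ (q ∨ not q)) = max(0.89, 0.77) = 0.89
  not ((not q ∨ p) ∨ (q ∨ not q)): Gödel ¬ of 0.89 = 0 (operand ≠ 0)
  ((q ∧ (not p → not p)) → not ((not q ∨ p) ∨ (q ∨ not q))): 0.77 > 0, so result = 0
  Gödel value = 0
Łukasiewicz evaluation:
  not p: Łukasiewicz ¬ gives 1 − 0.89 = 0.11
  not p: Łukasiewicz ¬ gives 1 − 0.89 = 0.11
  (not p → not p): min(1, 1 − 0.11 + 0.11) = 1
  (q ∧ (not p → not p)) = min(0.77, 1) = 0.77
  not q: Łukasiewicz ¬ gives 1 − 0.77 = 0.23
  (not q ∨ p) = max(0.23, 0.89) = 0.89
  not q: Łukasiewicz ¬ gives 1 − 0.77 = 0.23
  (q ∨ not q) = max(0.77, 0.23) = 0.77
  ((not q ∨ p) ∨ (q ∨ not q)) = max(0.89, 0.77) = 0.89
  not ((not q ∨ p) ∨ (q ∨ not q)): Łukasiewicz ¬ gives 1 − 0.89 = 0.11
  ((q ∧ (not p → not p)) → not ((not q ∨ p) ∨ (q ∨ not q))): min(1, 1 − 0.77 + 0.11) = 0.34
  Łukasiewicz value = 0.34
Difference: 0 − 0.34 = -0.34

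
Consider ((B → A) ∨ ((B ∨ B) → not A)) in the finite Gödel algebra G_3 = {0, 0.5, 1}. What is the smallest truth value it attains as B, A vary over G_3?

0.50

The minimum is attained at B = 1, A = 0.5:
  (B → A): 1 > 0.5, so result = 0.5
  (B ∨ B) = max(1, 1) = 1
  not A: Gödel ¬ of 0.5 = 0 (operand ≠ 0)
  ((B ∨ B) → not A): 1 > 0, so result = 0
  ((B → A) ∨ ((B ∨ B) → not A)) = max(0.5, 0) = 0.5
Checking all 9 assignments confirms none give a value below 0.50.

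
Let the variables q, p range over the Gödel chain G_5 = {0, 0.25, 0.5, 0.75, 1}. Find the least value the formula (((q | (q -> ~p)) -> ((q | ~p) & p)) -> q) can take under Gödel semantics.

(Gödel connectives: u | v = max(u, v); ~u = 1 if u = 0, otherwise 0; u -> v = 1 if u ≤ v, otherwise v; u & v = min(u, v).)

0.25

The minimum is attained at q = 0.25, p = 0.25:
  ~p: Gödel ¬ of 0.25 = 0 (operand ≠ 0)
  (q -> ~p): 0.25 > 0, so result = 0
  (q | (q -> ~p)) = max(0.25, 0) = 0.25
  ~p: Gödel ¬ of 0.25 = 0 (operand ≠ 0)
  (q | ~p) = max(0.25, 0) = 0.25
  ((q | ~p) & p) = min(0.25, 0.25) = 0.25
  ((q | (q -> ~p)) -> ((q | ~p) & p)): 0.25 ≤ 0.25, so result = 1
  (((q | (q -> ~p)) -> ((q | ~p) & p)) -> q): 1 > 0.25, so result = 0.25
Checking all 25 assignments confirms none give a value below 0.25.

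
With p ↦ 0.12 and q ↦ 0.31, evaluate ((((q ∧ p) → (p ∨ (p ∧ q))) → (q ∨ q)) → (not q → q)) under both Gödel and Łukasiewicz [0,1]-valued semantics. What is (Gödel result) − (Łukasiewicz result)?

0.00

Gödel evaluation:
  (q ∧ p) = min(0.31, 0.12) = 0.12
  (p ∧ q) = min(0.12, 0.31) = 0.12
  (p ∨ (p ∧ q)) = max(0.12, 0.12) = 0.12
  ((q ∧ p) → (p ∨ (p ∧ q))): 0.12 ≤ 0.12, so result = 1
  (q ∨ q) = max(0.31, 0.31) = 0.31
  (((q ∧ p) → (p ∨ (p ∧ q))) → (q ∨ q)): 1 > 0.31, so result = 0.31
  not q: Gödel ¬ of 0.31 = 0 (operand ≠ 0)
  (not q → q): 0 ≤ 0.31, so result = 1
  ((((q ∧ p) → (p ∨ (p ∧ q))) → (q ∨ q)) → (not q → q)): 0.31 ≤ 1, so result = 1
  Gödel value = 1
Łukasiewicz evaluation:
  (q ∧ p) = min(0.31, 0.12) = 0.12
  (p ∧ q) = min(0.12, 0.31) = 0.12
  (p ∨ (p ∧ q)) = max(0.12, 0.12) = 0.12
  ((q ∧ p) → (p ∨ (p ∧ q))): min(1, 1 − 0.12 + 0.12) = 1
  (q ∨ q) = max(0.31, 0.31) = 0.31
  (((q ∧ p) → (p ∨ (p ∧ q))) → (q ∨ q)): min(1, 1 − 1 + 0.31) = 0.31
  not q: Łukasiewicz ¬ gives 1 − 0.31 = 0.69
  (not q → q): min(1, 1 − 0.69 + 0.31) = 0.62
  ((((q ∧ p) → (p ∨ (p ∧ q))) → (q ∨ q)) → (not q → q)): min(1, 1 − 0.31 + 0.62) = 1
  Łukasiewicz value = 1
Difference: 1 − 1 = 0.00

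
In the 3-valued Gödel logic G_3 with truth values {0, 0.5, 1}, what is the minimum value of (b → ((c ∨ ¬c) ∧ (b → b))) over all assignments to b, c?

0.50

The minimum is attained at b = 1, c = 0.5:
  ¬c: Gödel ¬ of 0.5 = 0 (operand ≠ 0)
  (c ∨ ¬c) = max(0.5, 0) = 0.5
  (b → b): 1 ≤ 1, so result = 1
  ((c ∨ ¬c) ∧ (b → b)) = min(0.5, 1) = 0.5
  (b → ((c ∨ ¬c) ∧ (b → b))): 1 > 0.5, so result = 0.5
Checking all 9 assignments confirms none give a value below 0.50.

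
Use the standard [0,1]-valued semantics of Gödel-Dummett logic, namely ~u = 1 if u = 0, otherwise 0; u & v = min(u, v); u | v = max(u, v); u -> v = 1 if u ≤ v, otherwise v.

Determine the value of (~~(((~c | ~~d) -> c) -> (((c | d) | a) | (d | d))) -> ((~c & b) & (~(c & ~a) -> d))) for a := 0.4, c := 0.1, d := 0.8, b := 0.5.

0.00

~c: Gödel ¬ of 0.1 = 0 (operand ≠ 0)
~d: Gödel ¬ of 0.8 = 0 (operand ≠ 0)
~~d: Gödel ¬ of 0 = 1 (operand is 0)
(~c | ~~d) = max(0, 1) = 1
((~c | ~~d) -> c): 1 > 0.1, so result = 0.1
(c | d) = max(0.1, 0.8) = 0.8
((c | d) | a) = max(0.8, 0.4) = 0.8
(d | d) = max(0.8, 0.8) = 0.8
(((c | d) | a) | (d | d)) = max(0.8, 0.8) = 0.8
(((~c | ~~d) -> c) -> (((c | d) | a) | (d | d))): 0.1 ≤ 0.8, so result = 1
~(((~c | ~~d) -> c) -> (((c | d) | a) | (d | d))): Gödel ¬ of 1 = 0 (operand ≠ 0)
~~(((~c | ~~d) -> c) -> (((c | d) | a) | (d | d))): Gödel ¬ of 0 = 1 (operand is 0)
~c: Gödel ¬ of 0.1 = 0 (operand ≠ 0)
(~c & b) = min(0, 0.5) = 0
~a: Gödel ¬ of 0.4 = 0 (operand ≠ 0)
(c & ~a) = min(0.1, 0) = 0
~(c & ~a): Gödel ¬ of 0 = 1 (operand is 0)
(~(c & ~a) -> d): 1 > 0.8, so result = 0.8
((~c & b) & (~(c & ~a) -> d)) = min(0, 0.8) = 0
(~~(((~c | ~~d) -> c) -> (((c | d) | a) | (d | d))) -> ((~c & b) & (~(c & ~a) -> d))): 1 > 0, so result = 0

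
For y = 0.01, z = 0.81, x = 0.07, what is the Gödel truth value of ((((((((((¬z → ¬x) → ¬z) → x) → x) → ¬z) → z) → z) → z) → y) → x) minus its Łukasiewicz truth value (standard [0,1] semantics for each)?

0.13

Gödel evaluation:
  ¬z: Gödel ¬ of 0.81 = 0 (operand ≠ 0)
  ¬x: Gödel ¬ of 0.07 = 0 (operand ≠ 0)
  (¬z → ¬x): 0 ≤ 0, so result = 1
  ¬z: Gödel ¬ of 0.81 = 0 (operand ≠ 0)
  ((¬z → ¬x) → ¬z): 1 > 0, so result = 0
  (((¬z → ¬x) → ¬z) → x): 0 ≤ 0.07, so result = 1
  ((((¬z → ¬x) → ¬z) → x) → x): 1 > 0.07, so result = 0.07
  ¬z: Gödel ¬ of 0.81 = 0 (operand ≠ 0)
  (((((¬z → ¬x) → ¬z) → x) → x) → ¬z): 0.07 > 0, so result = 0
  ((((((¬z → ¬x) → ¬z) → x) → x) → ¬z) → z): 0 ≤ 0.81, so result = 1
  (((((((¬z → ¬x) → ¬z) → x) → x) → ¬z) → z) → z): 1 > 0.81, so result = 0.81
  ((((((((¬z → ¬x) → ¬z) → x) → x) → ¬z) → z) → z) → z): 0.81 ≤ 0.81, so result = 1
  (((((((((¬z → ¬x) → ¬z) → x) → x) → ¬z) → z) → z) → z) → y): 1 > 0.01, so result = 0.01
  ((((((((((¬z → ¬x) → ¬z) → x) → x) → ¬z) → z) → z) → z) → y) → x): 0.01 ≤ 0.07, so result = 1
  Gödel value = 1
Łukasiewicz evaluation:
  ¬z: Łukasiewicz ¬ gives 1 − 0.81 = 0.19
  ¬x: Łukasiewicz ¬ gives 1 − 0.07 = 0.93
  (¬z → ¬x): min(1, 1 − 0.19 + 0.93) = 1
  ¬z: Łukasiewicz ¬ gives 1 − 0.81 = 0.19
  ((¬z → ¬x) → ¬z): min(1, 1 − 1 + 0.19) = 0.19
  (((¬z → ¬x) → ¬z) → x): min(1, 1 − 0.19 + 0.07) = 0.88
  ((((¬z → ¬x) → ¬z) → x) → x): min(1, 1 − 0.88 + 0.07) = 0.19
  ¬z: Łukasiewicz ¬ gives 1 − 0.81 = 0.19
  (((((¬z → ¬x) → ¬z) → x) → x) → ¬z): min(1, 1 − 0.19 + 0.19) = 1
  ((((((¬z → ¬x) → ¬z) → x) → x) → ¬z) → z): min(1, 1 − 1 + 0.81) = 0.81
  (((((((¬z → ¬x) → ¬z) → x) → x) → ¬z) → z) → z): min(1, 1 − 0.81 + 0.81) = 1
  ((((((((¬z → ¬x) → ¬z) → x) → x) → ¬z) → z) → z) → z): min(1, 1 − 1 + 0.81) = 0.81
  (((((((((¬z → ¬x) → ¬z) → x) → x) → ¬z) → z) → z) → z) → y): min(1, 1 − 0.81 + 0.01) = 0.2
  ((((((((((¬z → ¬x) → ¬z) → x) → x) → ¬z) → z) → z) → z) → y) → x): min(1, 1 − 0.2 + 0.07) = 0.87
  Łukasiewicz value = 0.87
Difference: 1 − 0.87 = 0.13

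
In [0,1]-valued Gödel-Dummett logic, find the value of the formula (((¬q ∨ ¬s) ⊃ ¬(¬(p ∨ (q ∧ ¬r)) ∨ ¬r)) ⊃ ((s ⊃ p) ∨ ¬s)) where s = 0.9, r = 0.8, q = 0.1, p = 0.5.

¬q: Gödel ¬ of 0.1 = 0 (operand ≠ 0)
¬s: Gödel ¬ of 0.9 = 0 (operand ≠ 0)
(¬q ∨ ¬s) = max(0, 0) = 0
¬r: Gödel ¬ of 0.8 = 0 (operand ≠ 0)
(q ∧ ¬r) = min(0.1, 0) = 0
(p ∨ (q ∧ ¬r)) = max(0.5, 0) = 0.5
¬(p ∨ (q ∧ ¬r)): Gödel ¬ of 0.5 = 0 (operand ≠ 0)
¬r: Gödel ¬ of 0.8 = 0 (operand ≠ 0)
(¬(p ∨ (q ∧ ¬r)) ∨ ¬r) = max(0, 0) = 0
¬(¬(p ∨ (q ∧ ¬r)) ∨ ¬r): Gödel ¬ of 0 = 1 (operand is 0)
((¬q ∨ ¬s) ⊃ ¬(¬(p ∨ (q ∧ ¬r)) ∨ ¬r)): 0 ≤ 1, so result = 1
(s ⊃ p): 0.9 > 0.5, so result = 0.5
¬s: Gödel ¬ of 0.9 = 0 (operand ≠ 0)
((s ⊃ p) ∨ ¬s) = max(0.5, 0) = 0.5
(((¬q ∨ ¬s) ⊃ ¬(¬(p ∨ (q ∧ ¬r)) ∨ ¬r)) ⊃ ((s ⊃ p) ∨ ¬s)): 1 > 0.5, so result = 0.5

0.50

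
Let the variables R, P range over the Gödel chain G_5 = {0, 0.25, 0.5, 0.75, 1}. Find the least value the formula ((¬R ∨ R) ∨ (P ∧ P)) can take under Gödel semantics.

The minimum is attained at R = 0.25, P = 0:
  ¬R: Gödel ¬ of 0.25 = 0 (operand ≠ 0)
  (¬R ∨ R) = max(0, 0.25) = 0.25
  (P ∧ P) = min(0, 0) = 0
  ((¬R ∨ R) ∨ (P ∧ P)) = max(0.25, 0) = 0.25
Checking all 25 assignments confirms none give a value below 0.25.

0.25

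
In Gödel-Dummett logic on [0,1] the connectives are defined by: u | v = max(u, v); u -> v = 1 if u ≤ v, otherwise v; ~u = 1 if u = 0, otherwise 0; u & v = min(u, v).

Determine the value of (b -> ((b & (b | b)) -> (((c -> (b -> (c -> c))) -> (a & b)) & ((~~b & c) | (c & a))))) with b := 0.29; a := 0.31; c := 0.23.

(b | b) = max(0.29, 0.29) = 0.29
(b & (b | b)) = min(0.29, 0.29) = 0.29
(c -> c): 0.23 ≤ 0.23, so result = 1
(b -> (c -> c)): 0.29 ≤ 1, so result = 1
(c -> (b -> (c -> c))): 0.23 ≤ 1, so result = 1
(a & b) = min(0.31, 0.29) = 0.29
((c -> (b -> (c -> c))) -> (a & b)): 1 > 0.29, so result = 0.29
~b: Gödel ¬ of 0.29 = 0 (operand ≠ 0)
~~b: Gödel ¬ of 0 = 1 (operand is 0)
(~~b & c) = min(1, 0.23) = 0.23
(c & a) = min(0.23, 0.31) = 0.23
((~~b & c) | (c & a)) = max(0.23, 0.23) = 0.23
(((c -> (b -> (c -> c))) -> (a & b)) & ((~~b & c) | (c & a))) = min(0.29, 0.23) = 0.23
((b & (b | b)) -> (((c -> (b -> (c -> c))) -> (a & b)) & ((~~b & c) | (c & a)))): 0.29 > 0.23, so result = 0.23
(b -> ((b & (b | b)) -> (((c -> (b -> (c -> c))) -> (a & b)) & ((~~b & c) | (c & a))))): 0.29 > 0.23, so result = 0.23

0.23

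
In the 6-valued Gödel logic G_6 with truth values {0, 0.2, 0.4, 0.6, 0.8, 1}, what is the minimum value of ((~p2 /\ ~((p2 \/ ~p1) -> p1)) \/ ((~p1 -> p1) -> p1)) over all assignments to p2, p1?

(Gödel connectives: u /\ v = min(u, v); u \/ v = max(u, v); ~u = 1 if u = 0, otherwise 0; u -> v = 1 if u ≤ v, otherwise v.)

The minimum is attained at p2 = 0, p1 = 0.2:
  ~p2: Gödel ¬ of 0 = 1 (operand is 0)
  ~p1: Gödel ¬ of 0.2 = 0 (operand ≠ 0)
  (p2 \/ ~p1) = max(0, 0) = 0
  ((p2 \/ ~p1) -> p1): 0 ≤ 0.2, so result = 1
  ~((p2 \/ ~p1) -> p1): Gödel ¬ of 1 = 0 (operand ≠ 0)
  (~p2 /\ ~((p2 \/ ~p1) -> p1)) = min(1, 0) = 0
  ~p1: Gödel ¬ of 0.2 = 0 (operand ≠ 0)
  (~p1 -> p1): 0 ≤ 0.2, so result = 1
  ((~p1 -> p1) -> p1): 1 > 0.2, so result = 0.2
  ((~p2 /\ ~((p2 \/ ~p1) -> p1)) \/ ((~p1 -> p1) -> p1)) = max(0, 0.2) = 0.2
Checking all 36 assignments confirms none give a value below 0.20.

0.20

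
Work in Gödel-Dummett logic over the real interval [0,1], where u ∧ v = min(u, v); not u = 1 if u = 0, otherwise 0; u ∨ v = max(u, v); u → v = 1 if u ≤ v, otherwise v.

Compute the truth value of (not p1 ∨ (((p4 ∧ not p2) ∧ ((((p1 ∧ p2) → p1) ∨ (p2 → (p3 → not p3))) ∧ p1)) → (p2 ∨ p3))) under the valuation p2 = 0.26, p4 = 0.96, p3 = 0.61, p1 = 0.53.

1.00

not p1: Gödel ¬ of 0.53 = 0 (operand ≠ 0)
not p2: Gödel ¬ of 0.26 = 0 (operand ≠ 0)
(p4 ∧ not p2) = min(0.96, 0) = 0
(p1 ∧ p2) = min(0.53, 0.26) = 0.26
((p1 ∧ p2) → p1): 0.26 ≤ 0.53, so result = 1
not p3: Gödel ¬ of 0.61 = 0 (operand ≠ 0)
(p3 → not p3): 0.61 > 0, so result = 0
(p2 → (p3 → not p3)): 0.26 > 0, so result = 0
(((p1 ∧ p2) → p1) ∨ (p2 → (p3 → not p3))) = max(1, 0) = 1
((((p1 ∧ p2) → p1) ∨ (p2 → (p3 → not p3))) ∧ p1) = min(1, 0.53) = 0.53
((p4 ∧ not p2) ∧ ((((p1 ∧ p2) → p1) ∨ (p2 → (p3 → not p3))) ∧ p1)) = min(0, 0.53) = 0
(p2 ∨ p3) = max(0.26, 0.61) = 0.61
(((p4 ∧ not p2) ∧ ((((p1 ∧ p2) → p1) ∨ (p2 → (p3 → not p3))) ∧ p1)) → (p2 ∨ p3)): 0 ≤ 0.61, so result = 1
(not p1 ∨ (((p4 ∧ not p2) ∧ ((((p1 ∧ p2) → p1) ∨ (p2 → (p3 → not p3))) ∧ p1)) → (p2 ∨ p3))) = max(0, 1) = 1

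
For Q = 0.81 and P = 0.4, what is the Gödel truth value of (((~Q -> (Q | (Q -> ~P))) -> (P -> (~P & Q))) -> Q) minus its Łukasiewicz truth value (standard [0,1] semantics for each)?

Gödel evaluation:
  ~Q: Gödel ¬ of 0.81 = 0 (operand ≠ 0)
  ~P: Gödel ¬ of 0.4 = 0 (operand ≠ 0)
  (Q -> ~P): 0.81 > 0, so result = 0
  (Q | (Q -> ~P)) = max(0.81, 0) = 0.81
  (~Q -> (Q | (Q -> ~P))): 0 ≤ 0.81, so result = 1
  ~P: Gödel ¬ of 0.4 = 0 (operand ≠ 0)
  (~P & Q) = min(0, 0.81) = 0
  (P -> (~P & Q)): 0.4 > 0, so result = 0
  ((~Q -> (Q | (Q -> ~P))) -> (P -> (~P & Q))): 1 > 0, so result = 0
  (((~Q -> (Q | (Q -> ~P))) -> (P -> (~P & Q))) -> Q): 0 ≤ 0.81, so result = 1
  Gödel value = 1
Łukasiewicz evaluation:
  ~Q: Łukasiewicz ¬ gives 1 − 0.81 = 0.19
  ~P: Łukasiewicz ¬ gives 1 − 0.4 = 0.6
  (Q -> ~P): min(1, 1 − 0.81 + 0.6) = 0.79
  (Q | (Q -> ~P)) = max(0.81, 0.79) = 0.81
  (~Q -> (Q | (Q -> ~P))): min(1, 1 − 0.19 + 0.81) = 1
  ~P: Łukasiewicz ¬ gives 1 − 0.4 = 0.6
  (~P & Q) = min(0.6, 0.81) = 0.6
  (P -> (~P & Q)): min(1, 1 − 0.4 + 0.6) = 1
  ((~Q -> (Q | (Q -> ~P))) -> (P -> (~P & Q))): min(1, 1 − 1 + 1) = 1
  (((~Q -> (Q | (Q -> ~P))) -> (P -> (~P & Q))) -> Q): min(1, 1 − 1 + 0.81) = 0.81
  Łukasiewicz value = 0.81
Difference: 1 − 0.81 = 0.19

0.19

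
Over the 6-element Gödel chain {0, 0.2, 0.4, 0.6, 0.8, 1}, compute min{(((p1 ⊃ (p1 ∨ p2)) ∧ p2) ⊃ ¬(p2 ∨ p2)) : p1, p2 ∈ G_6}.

The minimum is attained at p1 = 0, p2 = 0.2:
  (p1 ∨ p2) = max(0, 0.2) = 0.2
  (p1 ⊃ (p1 ∨ p2)): 0 ≤ 0.2, so result = 1
  ((p1 ⊃ (p1 ∨ p2)) ∧ p2) = min(1, 0.2) = 0.2
  (p2 ∨ p2) = max(0.2, 0.2) = 0.2
  ¬(p2 ∨ p2): Gödel ¬ of 0.2 = 0 (operand ≠ 0)
  (((p1 ⊃ (p1 ∨ p2)) ∧ p2) ⊃ ¬(p2 ∨ p2)): 0.2 > 0, so result = 0
Checking all 36 assignments confirms none give a value below 0.00.

0.00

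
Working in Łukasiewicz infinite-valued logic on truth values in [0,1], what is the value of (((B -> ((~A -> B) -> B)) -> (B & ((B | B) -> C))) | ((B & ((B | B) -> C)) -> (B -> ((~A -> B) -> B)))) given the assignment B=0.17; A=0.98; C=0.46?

1.00

~A: Łukasiewicz ¬ gives 1 − 0.98 = 0.02
(~A -> B): min(1, 1 − 0.02 + 0.17) = 1
((~A -> B) -> B): min(1, 1 − 1 + 0.17) = 0.17
(B -> ((~A -> B) -> B)): min(1, 1 − 0.17 + 0.17) = 1
(B | B) = max(0.17, 0.17) = 0.17
((B | B) -> C): min(1, 1 − 0.17 + 0.46) = 1
(B & ((B | B) -> C)) = min(0.17, 1) = 0.17
((B -> ((~A -> B) -> B)) -> (B & ((B | B) -> C))): min(1, 1 − 1 + 0.17) = 0.17
(B | B) = max(0.17, 0.17) = 0.17
((B | B) -> C): min(1, 1 − 0.17 + 0.46) = 1
(B & ((B | B) -> C)) = min(0.17, 1) = 0.17
~A: Łukasiewicz ¬ gives 1 − 0.98 = 0.02
(~A -> B): min(1, 1 − 0.02 + 0.17) = 1
((~A -> B) -> B): min(1, 1 − 1 + 0.17) = 0.17
(B -> ((~A -> B) -> B)): min(1, 1 − 0.17 + 0.17) = 1
((B & ((B | B) -> C)) -> (B -> ((~A -> B) -> B))): min(1, 1 − 0.17 + 1) = 1
(((B -> ((~A -> B) -> B)) -> (B & ((B | B) -> C))) | ((B & ((B | B) -> C)) -> (B -> ((~A -> B) -> B)))) = max(0.17, 1) = 1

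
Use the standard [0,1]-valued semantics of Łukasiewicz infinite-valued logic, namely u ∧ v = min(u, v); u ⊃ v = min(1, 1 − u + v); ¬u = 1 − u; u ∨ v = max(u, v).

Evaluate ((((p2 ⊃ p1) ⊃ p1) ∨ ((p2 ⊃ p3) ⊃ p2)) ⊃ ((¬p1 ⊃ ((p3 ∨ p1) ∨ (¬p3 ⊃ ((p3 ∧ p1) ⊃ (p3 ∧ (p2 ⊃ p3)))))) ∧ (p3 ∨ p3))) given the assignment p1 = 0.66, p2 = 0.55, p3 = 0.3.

(p2 ⊃ p1): min(1, 1 − 0.55 + 0.66) = 1
((p2 ⊃ p1) ⊃ p1): min(1, 1 − 1 + 0.66) = 0.66
(p2 ⊃ p3): min(1, 1 − 0.55 + 0.3) = 0.75
((p2 ⊃ p3) ⊃ p2): min(1, 1 − 0.75 + 0.55) = 0.8
(((p2 ⊃ p1) ⊃ p1) ∨ ((p2 ⊃ p3) ⊃ p2)) = max(0.66, 0.8) = 0.8
¬p1: Łukasiewicz ¬ gives 1 − 0.66 = 0.34
(p3 ∨ p1) = max(0.3, 0.66) = 0.66
¬p3: Łukasiewicz ¬ gives 1 − 0.3 = 0.7
(p3 ∧ p1) = min(0.3, 0.66) = 0.3
(p2 ⊃ p3): min(1, 1 − 0.55 + 0.3) = 0.75
(p3 ∧ (p2 ⊃ p3)) = min(0.3, 0.75) = 0.3
((p3 ∧ p1) ⊃ (p3 ∧ (p2 ⊃ p3))): min(1, 1 − 0.3 + 0.3) = 1
(¬p3 ⊃ ((p3 ∧ p1) ⊃ (p3 ∧ (p2 ⊃ p3)))): min(1, 1 − 0.7 + 1) = 1
((p3 ∨ p1) ∨ (¬p3 ⊃ ((p3 ∧ p1) ⊃ (p3 ∧ (p2 ⊃ p3))))) = max(0.66, 1) = 1
(¬p1 ⊃ ((p3 ∨ p1) ∨ (¬p3 ⊃ ((p3 ∧ p1) ⊃ (p3 ∧ (p2 ⊃ p3)))))): min(1, 1 − 0.34 + 1) = 1
(p3 ∨ p3) = max(0.3, 0.3) = 0.3
((¬p1 ⊃ ((p3 ∨ p1) ∨ (¬p3 ⊃ ((p3 ∧ p1) ⊃ (p3 ∧ (p2 ⊃ p3)))))) ∧ (p3 ∨ p3)) = min(1, 0.3) = 0.3
((((p2 ⊃ p1) ⊃ p1) ∨ ((p2 ⊃ p3) ⊃ p2)) ⊃ ((¬p1 ⊃ ((p3 ∨ p1) ∨ (¬p3 ⊃ ((p3 ∧ p1) ⊃ (p3 ∧ (p2 ⊃ p3)))))) ∧ (p3 ∨ p3))): min(1, 1 − 0.8 + 0.3) = 0.5

0.50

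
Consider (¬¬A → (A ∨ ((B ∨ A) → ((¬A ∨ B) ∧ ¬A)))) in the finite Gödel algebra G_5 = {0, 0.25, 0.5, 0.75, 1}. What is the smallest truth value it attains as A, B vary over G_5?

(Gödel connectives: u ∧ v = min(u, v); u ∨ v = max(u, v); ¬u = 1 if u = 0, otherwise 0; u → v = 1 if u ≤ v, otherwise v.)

The minimum is attained at A = 0.25, B = 0:
  ¬A: Gödel ¬ of 0.25 = 0 (operand ≠ 0)
  ¬¬A: Gödel ¬ of 0 = 1 (operand is 0)
  (B ∨ A) = max(0, 0.25) = 0.25
  ¬A: Gödel ¬ of 0.25 = 0 (operand ≠ 0)
  (¬A ∨ B) = max(0, 0) = 0
  ¬A: Gödel ¬ of 0.25 = 0 (operand ≠ 0)
  ((¬A ∨ B) ∧ ¬A) = min(0, 0) = 0
  ((B ∨ A) → ((¬A ∨ B) ∧ ¬A)): 0.25 > 0, so result = 0
  (A ∨ ((B ∨ A) → ((¬A ∨ B) ∧ ¬A))) = max(0.25, 0) = 0.25
  (¬¬A → (A ∨ ((B ∨ A) → ((¬A ∨ B) ∧ ¬A)))): 1 > 0.25, so result = 0.25
Checking all 25 assignments confirms none give a value below 0.25.

0.25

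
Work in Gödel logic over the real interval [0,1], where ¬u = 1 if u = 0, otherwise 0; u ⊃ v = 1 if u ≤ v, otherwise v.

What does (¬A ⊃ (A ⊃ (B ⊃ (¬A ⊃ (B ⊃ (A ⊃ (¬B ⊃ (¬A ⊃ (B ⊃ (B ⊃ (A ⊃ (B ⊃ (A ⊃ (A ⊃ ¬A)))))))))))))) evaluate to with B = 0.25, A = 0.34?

¬A: Gödel ¬ of 0.34 = 0 (operand ≠ 0)
¬A: Gödel ¬ of 0.34 = 0 (operand ≠ 0)
¬B: Gödel ¬ of 0.25 = 0 (operand ≠ 0)
¬A: Gödel ¬ of 0.34 = 0 (operand ≠ 0)
¬A: Gödel ¬ of 0.34 = 0 (operand ≠ 0)
(A ⊃ ¬A): 0.34 > 0, so result = 0
(A ⊃ (A ⊃ ¬A)): 0.34 > 0, so result = 0
(B ⊃ (A ⊃ (A ⊃ ¬A))): 0.25 > 0, so result = 0
(A ⊃ (B ⊃ (A ⊃ (A ⊃ ¬A)))): 0.34 > 0, so result = 0
(B ⊃ (A ⊃ (B ⊃ (A ⊃ (A ⊃ ¬A))))): 0.25 > 0, so result = 0
(B ⊃ (B ⊃ (A ⊃ (B ⊃ (A ⊃ (A ⊃ ¬A)))))): 0.25 > 0, so result = 0
(¬A ⊃ (B ⊃ (B ⊃ (A ⊃ (B ⊃ (A ⊃ (A ⊃ ¬A))))))): 0 ≤ 0, so result = 1
(¬B ⊃ (¬A ⊃ (B ⊃ (B ⊃ (A ⊃ (B ⊃ (A ⊃ (A ⊃ ¬A)))))))): 0 ≤ 1, so result = 1
(A ⊃ (¬B ⊃ (¬A ⊃ (B ⊃ (B ⊃ (A ⊃ (B ⊃ (A ⊃ (A ⊃ ¬A))))))))): 0.34 ≤ 1, so result = 1
(B ⊃ (A ⊃ (¬B ⊃ (¬A ⊃ (B ⊃ (B ⊃ (A ⊃ (B ⊃ (A ⊃ (A ⊃ ¬A)))))))))): 0.25 ≤ 1, so result = 1
(¬A ⊃ (B ⊃ (A ⊃ (¬B ⊃ (¬A ⊃ (B ⊃ (B ⊃ (A ⊃ (B ⊃ (A ⊃ (A ⊃ ¬A))))))))))): 0 ≤ 1, so result = 1
(B ⊃ (¬A ⊃ (B ⊃ (A ⊃ (¬B ⊃ (¬A ⊃ (B ⊃ (B ⊃ (A ⊃ (B ⊃ (A ⊃ (A ⊃ ¬A)))))))))))): 0.25 ≤ 1, so result = 1
(A ⊃ (B ⊃ (¬A ⊃ (B ⊃ (A ⊃ (¬B ⊃ (¬A ⊃ (B ⊃ (B ⊃ (A ⊃ (B ⊃ (A ⊃ (A ⊃ ¬A))))))))))))): 0.34 ≤ 1, so result = 1
(¬A ⊃ (A ⊃ (B ⊃ (¬A ⊃ (B ⊃ (A ⊃ (¬B ⊃ (¬A ⊃ (B ⊃ (B ⊃ (A ⊃ (B ⊃ (A ⊃ (A ⊃ ¬A)))))))))))))): 0 ≤ 1, so result = 1

1.00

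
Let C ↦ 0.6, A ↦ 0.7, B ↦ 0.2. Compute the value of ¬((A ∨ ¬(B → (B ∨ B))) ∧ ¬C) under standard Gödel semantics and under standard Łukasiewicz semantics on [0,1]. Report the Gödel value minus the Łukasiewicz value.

0.40

Gödel evaluation:
  (B ∨ B) = max(0.2, 0.2) = 0.2
  (B → (B ∨ B)): 0.2 ≤ 0.2, so result = 1
  ¬(B → (B ∨ B)): Gödel ¬ of 1 = 0 (operand ≠ 0)
  (A ∨ ¬(B → (B ∨ B))) = max(0.7, 0) = 0.7
  ¬C: Gödel ¬ of 0.6 = 0 (operand ≠ 0)
  ((A ∨ ¬(B → (B ∨ B))) ∧ ¬C) = min(0.7, 0) = 0
  ¬((A ∨ ¬(B → (B ∨ B))) ∧ ¬C): Gödel ¬ of 0 = 1 (operand is 0)
  Gödel value = 1
Łukasiewicz evaluation:
  (B ∨ B) = max(0.2, 0.2) = 0.2
  (B → (B ∨ B)): min(1, 1 − 0.2 + 0.2) = 1
  ¬(B → (B ∨ B)): Łukasiewicz ¬ gives 1 − 1 = 0
  (A ∨ ¬(B → (B ∨ B))) = max(0.7, 0) = 0.7
  ¬C: Łukasiewicz ¬ gives 1 − 0.6 = 0.4
  ((A ∨ ¬(B → (B ∨ B))) ∧ ¬C) = min(0.7, 0.4) = 0.4
  ¬((A ∨ ¬(B → (B ∨ B))) ∧ ¬C): Łukasiewicz ¬ gives 1 − 0.4 = 0.6
  Łukasiewicz value = 0.6
Difference: 1 − 0.6 = 0.40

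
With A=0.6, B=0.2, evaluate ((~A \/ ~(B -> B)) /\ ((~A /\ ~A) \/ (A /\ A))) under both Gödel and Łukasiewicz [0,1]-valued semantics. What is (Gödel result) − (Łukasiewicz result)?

Gödel evaluation:
  ~A: Gödel ¬ of 0.6 = 0 (operand ≠ 0)
  (B -> B): 0.2 ≤ 0.2, so result = 1
  ~(B -> B): Gödel ¬ of 1 = 0 (operand ≠ 0)
  (~A \/ ~(B -> B)) = max(0, 0) = 0
  ~A: Gödel ¬ of 0.6 = 0 (operand ≠ 0)
  ~A: Gödel ¬ of 0.6 = 0 (operand ≠ 0)
  (~A /\ ~A) = min(0, 0) = 0
  (A /\ A) = min(0.6, 0.6) = 0.6
  ((~A /\ ~A) \/ (A /\ A)) = max(0, 0.6) = 0.6
  ((~A \/ ~(B -> B)) /\ ((~A /\ ~A) \/ (A /\ A))) = min(0, 0.6) = 0
  Gödel value = 0
Łukasiewicz evaluation:
  ~A: Łukasiewicz ¬ gives 1 − 0.6 = 0.4
  (B -> B): min(1, 1 − 0.2 + 0.2) = 1
  ~(B -> B): Łukasiewicz ¬ gives 1 − 1 = 0
  (~A \/ ~(B -> B)) = max(0.4, 0) = 0.4
  ~A: Łukasiewicz ¬ gives 1 − 0.6 = 0.4
  ~A: Łukasiewicz ¬ gives 1 − 0.6 = 0.4
  (~A /\ ~A) = min(0.4, 0.4) = 0.4
  (A /\ A) = min(0.6, 0.6) = 0.6
  ((~A /\ ~A) \/ (A /\ A)) = max(0.4, 0.6) = 0.6
  ((~A \/ ~(B -> B)) /\ ((~A /\ ~A) \/ (A /\ A))) = min(0.4, 0.6) = 0.4
  Łukasiewicz value = 0.4
Difference: 0 − 0.4 = -0.40

-0.40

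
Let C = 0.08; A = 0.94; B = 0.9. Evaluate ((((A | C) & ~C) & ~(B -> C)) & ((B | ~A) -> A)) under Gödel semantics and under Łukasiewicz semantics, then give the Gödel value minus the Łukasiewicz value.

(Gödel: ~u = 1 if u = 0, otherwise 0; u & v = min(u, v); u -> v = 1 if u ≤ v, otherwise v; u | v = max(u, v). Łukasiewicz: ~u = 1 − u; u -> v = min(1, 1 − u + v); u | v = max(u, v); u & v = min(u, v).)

Gödel evaluation:
  (A | C) = max(0.94, 0.08) = 0.94
  ~C: Gödel ¬ of 0.08 = 0 (operand ≠ 0)
  ((A | C) & ~C) = min(0.94, 0) = 0
  (B -> C): 0.9 > 0.08, so result = 0.08
  ~(B -> C): Gödel ¬ of 0.08 = 0 (operand ≠ 0)
  (((A | C) & ~C) & ~(B -> C)) = min(0, 0) = 0
  ~A: Gödel ¬ of 0.94 = 0 (operand ≠ 0)
  (B | ~A) = max(0.9, 0) = 0.9
  ((B | ~A) -> A): 0.9 ≤ 0.94, so result = 1
  ((((A | C) & ~C) & ~(B -> C)) & ((B | ~A) -> A)) = min(0, 1) = 0
  Gödel value = 0
Łukasiewicz evaluation:
  (A | C) = max(0.94, 0.08) = 0.94
  ~C: Łukasiewicz ¬ gives 1 − 0.08 = 0.92
  ((A | C) & ~C) = min(0.94, 0.92) = 0.92
  (B -> C): min(1, 1 − 0.9 + 0.08) = 0.18
  ~(B -> C): Łukasiewicz ¬ gives 1 − 0.18 = 0.82
  (((A | C) & ~C) & ~(B -> C)) = min(0.92, 0.82) = 0.82
  ~A: Łukasiewicz ¬ gives 1 − 0.94 = 0.06
  (B | ~A) = max(0.9, 0.06) = 0.9
  ((B | ~A) -> A): min(1, 1 − 0.9 + 0.94) = 1
  ((((A | C) & ~C) & ~(B -> C)) & ((B | ~A) -> A)) = min(0.82, 1) = 0.82
  Łukasiewicz value = 0.82
Difference: 0 − 0.82 = -0.82

-0.82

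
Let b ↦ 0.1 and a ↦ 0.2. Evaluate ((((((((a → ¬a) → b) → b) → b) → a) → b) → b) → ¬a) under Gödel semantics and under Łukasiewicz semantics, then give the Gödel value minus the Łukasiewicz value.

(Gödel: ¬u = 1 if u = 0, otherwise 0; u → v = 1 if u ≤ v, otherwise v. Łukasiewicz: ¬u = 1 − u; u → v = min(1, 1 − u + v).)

-0.80

Gödel evaluation:
  ¬a: Gödel ¬ of 0.2 = 0 (operand ≠ 0)
  (a → ¬a): 0.2 > 0, so result = 0
  ((a → ¬a) → b): 0 ≤ 0.1, so result = 1
  (((a → ¬a) → b) → b): 1 > 0.1, so result = 0.1
  ((((a → ¬a) → b) → b) → b): 0.1 ≤ 0.1, so result = 1
  (((((a → ¬a) → b) → b) → b) → a): 1 > 0.2, so result = 0.2
  ((((((a → ¬a) → b) → b) → b) → a) → b): 0.2 > 0.1, so result = 0.1
  (((((((a → ¬a) → b) → b) → b) → a) → b) → b): 0.1 ≤ 0.1, so result = 1
  ¬a: Gödel ¬ of 0.2 = 0 (operand ≠ 0)
  ((((((((a → ¬a) → b) → b) → b) → a) → b) → b) → ¬a): 1 > 0, so result = 0
  Gödel value = 0
Łukasiewicz evaluation:
  ¬a: Łukasiewicz ¬ gives 1 − 0.2 = 0.8
  (a → ¬a): min(1, 1 − 0.2 + 0.8) = 1
  ((a → ¬a) → b): min(1, 1 − 1 + 0.1) = 0.1
  (((a → ¬a) → b) → b): min(1, 1 − 0.1 + 0.1) = 1
  ((((a → ¬a) → b) → b) → b): min(1, 1 − 1 + 0.1) = 0.1
  (((((a → ¬a) → b) → b) → b) → a): min(1, 1 − 0.1 + 0.2) = 1
  ((((((a → ¬a) → b) → b) → b) → a) → b): min(1, 1 − 1 + 0.1) = 0.1
  (((((((a → ¬a) → b) → b) → b) → a) → b) → b): min(1, 1 − 0.1 + 0.1) = 1
  ¬a: Łukasiewicz ¬ gives 1 − 0.2 = 0.8
  ((((((((a → ¬a) → b) → b) → b) → a) → b) → b) → ¬a): min(1, 1 − 1 + 0.8) = 0.8
  Łukasiewicz value = 0.8
Difference: 0 − 0.8 = -0.80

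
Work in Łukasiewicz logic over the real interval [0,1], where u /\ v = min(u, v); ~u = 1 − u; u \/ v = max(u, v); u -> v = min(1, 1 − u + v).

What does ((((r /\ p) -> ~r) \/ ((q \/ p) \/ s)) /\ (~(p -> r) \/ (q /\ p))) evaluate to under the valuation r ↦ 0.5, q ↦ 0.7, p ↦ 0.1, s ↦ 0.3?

(r /\ p) = min(0.5, 0.1) = 0.1
~r: Łukasiewicz ¬ gives 1 − 0.5 = 0.5
((r /\ p) -> ~r): min(1, 1 − 0.1 + 0.5) = 1
(q \/ p) = max(0.7, 0.1) = 0.7
((q \/ p) \/ s) = max(0.7, 0.3) = 0.7
(((r /\ p) -> ~r) \/ ((q \/ p) \/ s)) = max(1, 0.7) = 1
(p -> r): min(1, 1 − 0.1 + 0.5) = 1
~(p -> r): Łukasiewicz ¬ gives 1 − 1 = 0
(q /\ p) = min(0.7, 0.1) = 0.1
(~(p -> r) \/ (q /\ p)) = max(0, 0.1) = 0.1
((((r /\ p) -> ~r) \/ ((q \/ p) \/ s)) /\ (~(p -> r) \/ (q /\ p))) = min(1, 0.1) = 0.1

0.10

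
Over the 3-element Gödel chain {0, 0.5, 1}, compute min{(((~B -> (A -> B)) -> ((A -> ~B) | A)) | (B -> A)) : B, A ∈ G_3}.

0.50

The minimum is attained at B = 1, A = 0.5:
  ~B: Gödel ¬ of 1 = 0 (operand ≠ 0)
  (A -> B): 0.5 ≤ 1, so result = 1
  (~B -> (A -> B)): 0 ≤ 1, so result = 1
  ~B: Gödel ¬ of 1 = 0 (operand ≠ 0)
  (A -> ~B): 0.5 > 0, so result = 0
  ((A -> ~B) | A) = max(0, 0.5) = 0.5
  ((~B -> (A -> B)) -> ((A -> ~B) | A)): 1 > 0.5, so result = 0.5
  (B -> A): 1 > 0.5, so result = 0.5
  (((~B -> (A -> B)) -> ((A -> ~B) | A)) | (B -> A)) = max(0.5, 0.5) = 0.5
Checking all 9 assignments confirms none give a value below 0.50.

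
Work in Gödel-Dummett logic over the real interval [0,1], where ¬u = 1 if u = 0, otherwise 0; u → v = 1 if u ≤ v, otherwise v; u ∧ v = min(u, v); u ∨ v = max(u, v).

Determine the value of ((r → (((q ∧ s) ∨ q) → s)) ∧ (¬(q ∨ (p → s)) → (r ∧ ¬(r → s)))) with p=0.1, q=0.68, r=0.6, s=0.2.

(q ∧ s) = min(0.68, 0.2) = 0.2
((q ∧ s) ∨ q) = max(0.2, 0.68) = 0.68
(((q ∧ s) ∨ q) → s): 0.68 > 0.2, so result = 0.2
(r → (((q ∧ s) ∨ q) → s)): 0.6 > 0.2, so result = 0.2
(p → s): 0.1 ≤ 0.2, so result = 1
(q ∨ (p → s)) = max(0.68, 1) = 1
¬(q ∨ (p → s)): Gödel ¬ of 1 = 0 (operand ≠ 0)
(r → s): 0.6 > 0.2, so result = 0.2
¬(r → s): Gödel ¬ of 0.2 = 0 (operand ≠ 0)
(r ∧ ¬(r → s)) = min(0.6, 0) = 0
(¬(q ∨ (p → s)) → (r ∧ ¬(r → s))): 0 ≤ 0, so result = 1
((r → (((q ∧ s) ∨ q) → s)) ∧ (¬(q ∨ (p → s)) → (r ∧ ¬(r → s)))) = min(0.2, 1) = 0.2

0.20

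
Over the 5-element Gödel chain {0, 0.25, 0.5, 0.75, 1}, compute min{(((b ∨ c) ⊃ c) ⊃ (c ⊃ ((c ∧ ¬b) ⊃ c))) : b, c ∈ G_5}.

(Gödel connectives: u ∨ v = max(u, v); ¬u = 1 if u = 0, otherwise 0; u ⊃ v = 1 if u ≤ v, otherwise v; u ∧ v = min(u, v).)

Every assignment gives 1. For instance at b = 0, c = 0:
  (b ∨ c) = max(0, 0) = 0
  ((b ∨ c) ⊃ c): 0 ≤ 0, so result = 1
  ¬b: Gödel ¬ of 0 = 1 (operand is 0)
  (c ∧ ¬b) = min(0, 1) = 0
  ((c ∧ ¬b) ⊃ c): 0 ≤ 0, so result = 1
  (c ⊃ ((c ∧ ¬b) ⊃ c)): 0 ≤ 1, so result = 1
  (((b ∨ c) ⊃ c) ⊃ (c ⊃ ((c ∧ ¬b) ⊃ c))): 1 ≤ 1, so result = 1
All 25 assignments give value 1 — the formula is a G_5-tautology.

1.00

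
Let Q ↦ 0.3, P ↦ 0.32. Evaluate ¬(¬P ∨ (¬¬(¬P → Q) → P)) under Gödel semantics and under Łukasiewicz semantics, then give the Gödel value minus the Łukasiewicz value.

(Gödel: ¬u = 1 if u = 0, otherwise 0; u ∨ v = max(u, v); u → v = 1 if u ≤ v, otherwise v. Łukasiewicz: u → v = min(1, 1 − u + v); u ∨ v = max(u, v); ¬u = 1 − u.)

-0.30

Gödel evaluation:
  ¬P: Gödel ¬ of 0.32 = 0 (operand ≠ 0)
  ¬P: Gödel ¬ of 0.32 = 0 (operand ≠ 0)
  (¬P → Q): 0 ≤ 0.3, so result = 1
  ¬(¬P → Q): Gödel ¬ of 1 = 0 (operand ≠ 0)
  ¬¬(¬P → Q): Gödel ¬ of 0 = 1 (operand is 0)
  (¬¬(¬P → Q) → P): 1 > 0.32, so result = 0.32
  (¬P ∨ (¬¬(¬P → Q) → P)) = max(0, 0.32) = 0.32
  ¬(¬P ∨ (¬¬(¬P → Q) → P)): Gödel ¬ of 0.32 = 0 (operand ≠ 0)
  Gödel value = 0
Łukasiewicz evaluation:
  ¬P: Łukasiewicz ¬ gives 1 − 0.32 = 0.68
  ¬P: Łukasiewicz ¬ gives 1 − 0.32 = 0.68
  (¬P → Q): min(1, 1 − 0.68 + 0.3) = 0.62
  ¬(¬P → Q): Łukasiewicz ¬ gives 1 − 0.62 = 0.38
  ¬¬(¬P → Q): Łukasiewicz ¬ gives 1 − 0.38 = 0.62
  (¬¬(¬P → Q) → P): min(1, 1 − 0.62 + 0.32) = 0.7
  (¬P ∨ (¬¬(¬P → Q) → P)) = max(0.68, 0.7) = 0.7
  ¬(¬P ∨ (¬¬(¬P → Q) → P)): Łukasiewicz ¬ gives 1 − 0.7 = 0.3
  Łukasiewicz value = 0.3
Difference: 0 − 0.3 = -0.30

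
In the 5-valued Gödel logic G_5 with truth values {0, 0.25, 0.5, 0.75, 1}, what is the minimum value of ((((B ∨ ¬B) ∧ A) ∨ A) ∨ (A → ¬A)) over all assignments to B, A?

The minimum is attained at B = 0, A = 0.25:
  ¬B: Gödel ¬ of 0 = 1 (operand is 0)
  (B ∨ ¬B) = max(0, 1) = 1
  ((B ∨ ¬B) ∧ A) = min(1, 0.25) = 0.25
  (((B ∨ ¬B) ∧ A) ∨ A) = max(0.25, 0.25) = 0.25
  ¬A: Gödel ¬ of 0.25 = 0 (operand ≠ 0)
  (A → ¬A): 0.25 > 0, so result = 0
  ((((B ∨ ¬B) ∧ A) ∨ A) ∨ (A → ¬A)) = max(0.25, 0) = 0.25
Checking all 25 assignments confirms none give a value below 0.25.

0.25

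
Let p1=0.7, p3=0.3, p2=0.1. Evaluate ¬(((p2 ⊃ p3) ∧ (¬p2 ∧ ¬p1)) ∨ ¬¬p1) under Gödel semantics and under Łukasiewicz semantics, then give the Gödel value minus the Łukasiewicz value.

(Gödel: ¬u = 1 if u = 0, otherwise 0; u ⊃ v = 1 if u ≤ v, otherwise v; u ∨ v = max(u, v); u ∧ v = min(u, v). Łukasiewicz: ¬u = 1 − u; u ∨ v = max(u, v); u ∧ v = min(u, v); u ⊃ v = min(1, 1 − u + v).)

-0.30

Gödel evaluation:
  (p2 ⊃ p3): 0.1 ≤ 0.3, so result = 1
  ¬p2: Gödel ¬ of 0.1 = 0 (operand ≠ 0)
  ¬p1: Gödel ¬ of 0.7 = 0 (operand ≠ 0)
  (¬p2 ∧ ¬p1) = min(0, 0) = 0
  ((p2 ⊃ p3) ∧ (¬p2 ∧ ¬p1)) = min(1, 0) = 0
  ¬p1: Gödel ¬ of 0.7 = 0 (operand ≠ 0)
  ¬¬p1: Gödel ¬ of 0 = 1 (operand is 0)
  (((p2 ⊃ p3) ∧ (¬p2 ∧ ¬p1)) ∨ ¬¬p1) = max(0, 1) = 1
  ¬(((p2 ⊃ p3) ∧ (¬p2 ∧ ¬p1)) ∨ ¬¬p1): Gödel ¬ of 1 = 0 (operand ≠ 0)
  Gödel value = 0
Łukasiewicz evaluation:
  (p2 ⊃ p3): min(1, 1 − 0.1 + 0.3) = 1
  ¬p2: Łukasiewicz ¬ gives 1 − 0.1 = 0.9
  ¬p1: Łukasiewicz ¬ gives 1 − 0.7 = 0.3
  (¬p2 ∧ ¬p1) = min(0.9, 0.3) = 0.3
  ((p2 ⊃ p3) ∧ (¬p2 ∧ ¬p1)) = min(1, 0.3) = 0.3
  ¬p1: Łukasiewicz ¬ gives 1 − 0.7 = 0.3
  ¬¬p1: Łukasiewicz ¬ gives 1 − 0.3 = 0.7
  (((p2 ⊃ p3) ∧ (¬p2 ∧ ¬p1)) ∨ ¬¬p1) = max(0.3, 0.7) = 0.7
  ¬(((p2 ⊃ p3) ∧ (¬p2 ∧ ¬p1)) ∨ ¬¬p1): Łukasiewicz ¬ gives 1 − 0.7 = 0.3
  Łukasiewicz value = 0.3
Difference: 0 − 0.3 = -0.30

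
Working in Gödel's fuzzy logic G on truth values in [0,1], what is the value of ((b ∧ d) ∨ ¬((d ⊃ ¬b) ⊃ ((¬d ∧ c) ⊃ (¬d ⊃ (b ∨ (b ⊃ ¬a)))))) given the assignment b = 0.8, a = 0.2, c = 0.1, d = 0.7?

0.70

(b ∧ d) = min(0.8, 0.7) = 0.7
¬b: Gödel ¬ of 0.8 = 0 (operand ≠ 0)
(d ⊃ ¬b): 0.7 > 0, so result = 0
¬d: Gödel ¬ of 0.7 = 0 (operand ≠ 0)
(¬d ∧ c) = min(0, 0.1) = 0
¬d: Gödel ¬ of 0.7 = 0 (operand ≠ 0)
¬a: Gödel ¬ of 0.2 = 0 (operand ≠ 0)
(b ⊃ ¬a): 0.8 > 0, so result = 0
(b ∨ (b ⊃ ¬a)) = max(0.8, 0) = 0.8
(¬d ⊃ (b ∨ (b ⊃ ¬a))): 0 ≤ 0.8, so result = 1
((¬d ∧ c) ⊃ (¬d ⊃ (b ∨ (b ⊃ ¬a)))): 0 ≤ 1, so result = 1
((d ⊃ ¬b) ⊃ ((¬d ∧ c) ⊃ (¬d ⊃ (b ∨ (b ⊃ ¬a))))): 0 ≤ 1, so result = 1
¬((d ⊃ ¬b) ⊃ ((¬d ∧ c) ⊃ (¬d ⊃ (b ∨ (b ⊃ ¬a))))): Gödel ¬ of 1 = 0 (operand ≠ 0)
((b ∧ d) ∨ ¬((d ⊃ ¬b) ⊃ ((¬d ∧ c) ⊃ (¬d ⊃ (b ∨ (b ⊃ ¬a)))))) = max(0.7, 0) = 0.7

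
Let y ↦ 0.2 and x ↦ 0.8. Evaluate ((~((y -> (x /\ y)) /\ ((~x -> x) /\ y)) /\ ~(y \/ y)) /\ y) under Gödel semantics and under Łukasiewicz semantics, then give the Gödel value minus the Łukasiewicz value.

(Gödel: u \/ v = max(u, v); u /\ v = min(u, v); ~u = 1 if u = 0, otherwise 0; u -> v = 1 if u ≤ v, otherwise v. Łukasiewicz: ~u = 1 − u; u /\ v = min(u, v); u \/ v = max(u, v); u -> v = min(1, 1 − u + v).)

Gödel evaluation:
  (x /\ y) = min(0.8, 0.2) = 0.2
  (y -> (x /\ y)): 0.2 ≤ 0.2, so result = 1
  ~x: Gödel ¬ of 0.8 = 0 (operand ≠ 0)
  (~x -> x): 0 ≤ 0.8, so result = 1
  ((~x -> x) /\ y) = min(1, 0.2) = 0.2
  ((y -> (x /\ y)) /\ ((~x -> x) /\ y)) = min(1, 0.2) = 0.2
  ~((y -> (x /\ y)) /\ ((~x -> x) /\ y)): Gödel ¬ of 0.2 = 0 (operand ≠ 0)
  (y \/ y) = max(0.2, 0.2) = 0.2
  ~(y \/ y): Gödel ¬ of 0.2 = 0 (operand ≠ 0)
  (~((y -> (x /\ y)) /\ ((~x -> x) /\ y)) /\ ~(y \/ y)) = min(0, 0) = 0
  ((~((y -> (x /\ y)) /\ ((~x -> x) /\ y)) /\ ~(y \/ y)) /\ y) = min(0, 0.2) = 0
  Gödel value = 0
Łukasiewicz evaluation:
  (x /\ y) = min(0.8, 0.2) = 0.2
  (y -> (x /\ y)): min(1, 1 − 0.2 + 0.2) = 1
  ~x: Łukasiewicz ¬ gives 1 − 0.8 = 0.2
  (~x -> x): min(1, 1 − 0.2 + 0.8) = 1
  ((~x -> x) /\ y) = min(1, 0.2) = 0.2
  ((y -> (x /\ y)) /\ ((~x -> x) /\ y)) = min(1, 0.2) = 0.2
  ~((y -> (x /\ y)) /\ ((~x -> x) /\ y)): Łukasiewicz ¬ gives 1 − 0.2 = 0.8
  (y \/ y) = max(0.2, 0.2) = 0.2
  ~(y \/ y): Łukasiewicz ¬ gives 1 − 0.2 = 0.8
  (~((y -> (x /\ y)) /\ ((~x -> x) /\ y)) /\ ~(y \/ y)) = min(0.8, 0.8) = 0.8
  ((~((y -> (x /\ y)) /\ ((~x -> x) /\ y)) /\ ~(y \/ y)) /\ y) = min(0.8, 0.2) = 0.2
  Łukasiewicz value = 0.2
Difference: 0 − 0.2 = -0.20

-0.20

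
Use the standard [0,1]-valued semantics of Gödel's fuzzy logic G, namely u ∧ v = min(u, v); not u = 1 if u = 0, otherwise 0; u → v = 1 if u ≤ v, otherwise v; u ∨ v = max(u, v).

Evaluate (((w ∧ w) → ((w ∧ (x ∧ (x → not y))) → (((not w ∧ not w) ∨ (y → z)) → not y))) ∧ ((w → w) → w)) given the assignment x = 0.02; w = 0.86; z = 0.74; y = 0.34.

(w ∧ w) = min(0.86, 0.86) = 0.86
not y: Gödel ¬ of 0.34 = 0 (operand ≠ 0)
(x → not y): 0.02 > 0, so result = 0
(x ∧ (x → not y)) = min(0.02, 0) = 0
(w ∧ (x ∧ (x → not y))) = min(0.86, 0) = 0
not w: Gödel ¬ of 0.86 = 0 (operand ≠ 0)
not w: Gödel ¬ of 0.86 = 0 (operand ≠ 0)
(not w ∧ not w) = min(0, 0) = 0
(y → z): 0.34 ≤ 0.74, so result = 1
((not w ∧ not w) ∨ (y → z)) = max(0, 1) = 1
not y: Gödel ¬ of 0.34 = 0 (operand ≠ 0)
(((not w ∧ not w) ∨ (y → z)) → not y): 1 > 0, so result = 0
((w ∧ (x ∧ (x → not y))) → (((not w ∧ not w) ∨ (y → z)) → not y)): 0 ≤ 0, so result = 1
((w ∧ w) → ((w ∧ (x ∧ (x → not y))) → (((not w ∧ not w) ∨ (y → z)) → not y))): 0.86 ≤ 1, so result = 1
(w → w): 0.86 ≤ 0.86, so result = 1
((w → w) → w): 1 > 0.86, so result = 0.86
(((w ∧ w) → ((w ∧ (x ∧ (x → not y))) → (((not w ∧ not w) ∨ (y → z)) → not y))) ∧ ((w → w) → w)) = min(1, 0.86) = 0.86

0.86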